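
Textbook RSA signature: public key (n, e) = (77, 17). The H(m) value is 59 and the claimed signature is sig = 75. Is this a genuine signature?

genuine

sig^2 ≡ 75^2 = 5625 ≡ 4
sig^4 ≡ 4^2 = 16
sig^8 ≡ 16^2 = 256 ≡ 25
sig^16 ≡ 25^2 = 625 ≡ 9
17 = 16 + 1, so sig^17 ≡ 9·75 ≡ 59 (mod 77)
Since 59 equals the digest 59, verification succeeds.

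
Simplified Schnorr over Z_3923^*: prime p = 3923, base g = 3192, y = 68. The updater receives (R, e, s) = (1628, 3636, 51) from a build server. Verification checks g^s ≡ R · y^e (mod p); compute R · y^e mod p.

2440

Squares mod 3923: 68^1≡68, 68^2≡701, 68^4≡1026, 68^8≡1312, 68^16≡3070, 68^32≡1854, 68^64≡768, 68^128≡1374, 68^256≡913, 68^512≡1893, 68^1024≡1750, 68^2048≡2560
3636 = 2048 + 1024 + 512 + 32 + 16 + 4, so 68^3636 ≡ 2560·1750·1893·1854·3070·1026 ≡ 3751 (mod 3923)
R · y^e ≡ 1628·3751 = 6106628 ≡ 2440 (mod 3923)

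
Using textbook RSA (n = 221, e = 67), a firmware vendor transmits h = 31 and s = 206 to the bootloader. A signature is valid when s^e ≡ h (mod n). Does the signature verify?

does not verify

s^2 ≡ 206^2 = 42436 ≡ 4
s^4 ≡ 4^2 = 16
s^8 ≡ 16^2 = 256 ≡ 35
s^16 ≡ 35^2 = 1225 ≡ 120
s^32 ≡ 120^2 = 14400 ≡ 35
s^64 ≡ 35^2 = 1225 ≡ 120
67 = 64 + 2 + 1, so s^67 ≡ 120·4·206 ≡ 93 (mod 221)
s^67 mod 221 = 93, but h = 31.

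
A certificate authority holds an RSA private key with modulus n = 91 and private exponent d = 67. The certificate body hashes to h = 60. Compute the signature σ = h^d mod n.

18

Squares mod 91: h^1≡60, h^2≡51, h^4≡53, h^8≡79, h^16≡53, h^32≡79, h^64≡53
67 = 64 + 2 + 1, so h^67 ≡ 53·51·60 ≡ 18 (mod 91)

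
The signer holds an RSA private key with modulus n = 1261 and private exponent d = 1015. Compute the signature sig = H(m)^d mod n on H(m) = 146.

(H(m))^2 ≡ 146^2 = 21316 ≡ 1140
(H(m))^4 ≡ 1140^2 = 1299600 ≡ 770
(H(m))^8 ≡ 770^2 = 592900 ≡ 230
(H(m))^16 ≡ 230^2 = 52900 ≡ 1199
(H(m))^32 ≡ 1199^2 = 1437601 ≡ 61
(H(m))^64 ≡ 61^2 = 3721 ≡ 1199
(H(m))^128 ≡ 1199^2 = 1437601 ≡ 61
(H(m))^256 ≡ 61^2 = 3721 ≡ 1199
(H(m))^512 ≡ 1199^2 = 1437601 ≡ 61
1015 = 512 + 256 + 128 + 64 + 32 + 16 + 4 + 2 + 1, so (H(m))^1015 ≡ 61·1199·61·1199·61·1199·770·1140·146 ≡ 848 (mod 1261)

848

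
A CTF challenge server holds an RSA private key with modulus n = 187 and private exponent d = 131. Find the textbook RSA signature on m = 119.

119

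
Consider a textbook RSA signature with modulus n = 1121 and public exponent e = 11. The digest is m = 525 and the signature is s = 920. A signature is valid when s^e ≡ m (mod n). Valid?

s^2 ≡ 920^2 = 846400 ≡ 45
s^4 ≡ 45^2 = 2025 ≡ 904
s^8 ≡ 904^2 = 817216 ≡ 7
11 = 8 + 2 + 1, so s^11 ≡ 7·45·920 ≡ 582 (mod 1121)
s^11 mod 1121 = 582, but m = 525.

no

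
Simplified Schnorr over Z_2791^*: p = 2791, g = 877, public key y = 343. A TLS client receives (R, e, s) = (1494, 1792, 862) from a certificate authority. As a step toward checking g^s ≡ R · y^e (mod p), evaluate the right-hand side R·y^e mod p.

454

Squares mod 2791: 343^1≡343, 343^2≡427, 343^4≡914, 343^8≡887, 343^16≡2498, 343^32≡2119, 343^64≡2233, 343^128≡1563, 343^256≡844, 343^512≡631, 343^1024≡1839
1792 = 1024 + 512 + 256, so 343^1792 ≡ 1839·631·844 ≡ 968 (mod 2791)
R · y^e ≡ 1494·968 = 1446192 ≡ 454 (mod 2791)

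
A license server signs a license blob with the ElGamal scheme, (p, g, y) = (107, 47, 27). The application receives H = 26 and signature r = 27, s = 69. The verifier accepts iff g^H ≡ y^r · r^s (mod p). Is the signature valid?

Left side g^H mod p:
47^2 = 2209 ≡ 69
47^4 ≡ 69^2 = 4761 ≡ 53
47^8 ≡ 53^2 = 2809 ≡ 27
47^16 ≡ 27^2 = 729 ≡ 87
26 = 16 + 8 + 2, so 47^26 ≡ 87·27·69 ≡ 83 (mod 107)
Right side y^r · r^s mod p:
27^2 = 729 ≡ 87
27^4 ≡ 87^2 = 7569 ≡ 79
27^8 ≡ 79^2 = 6241 ≡ 35
27^16 ≡ 35^2 = 1225 ≡ 48
27 = 16 + 8 + 2 + 1, so 27^27 ≡ 48·35·87·27 ≡ 53 (mod 107)
27^2 = 729 ≡ 87
27^4 ≡ 87^2 = 7569 ≡ 79
27^8 ≡ 79^2 = 6241 ≡ 35
27^16 ≡ 35^2 = 1225 ≡ 48
27^32 ≡ 48^2 = 2304 ≡ 57
27^64 ≡ 57^2 = 3249 ≡ 39
69 = 64 + 4 + 1, so 27^69 ≡ 39·79·27 ≡ 48 (mod 107)
53·48 = 2544 ≡ 83 (mod 107)
83 ≡ 83 (mod 107), so the signature is genuine.

valid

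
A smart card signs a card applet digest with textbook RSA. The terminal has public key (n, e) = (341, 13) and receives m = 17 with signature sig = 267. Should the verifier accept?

reject

Squares mod 341: sig^1≡267, sig^2≡20, sig^4≡59, sig^8≡71
13 = 8 + 4 + 1, so sig^13 ≡ 71·59·267 ≡ 324 (mod 341)
324 ≠ 17, so verification fails.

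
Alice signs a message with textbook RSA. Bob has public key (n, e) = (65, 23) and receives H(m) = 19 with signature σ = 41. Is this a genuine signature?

Squares mod 65: σ^1≡41, σ^2≡56, σ^4≡16, σ^8≡61, σ^16≡16
23 = 16 + 4 + 2 + 1, so σ^23 ≡ 16·16·56·41 ≡ 46 (mod 65)
The recovered value 46 does not match the digest 19.

forged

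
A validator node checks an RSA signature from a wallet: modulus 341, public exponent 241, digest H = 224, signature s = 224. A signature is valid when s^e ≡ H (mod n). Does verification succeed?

s^2 ≡ 224^2 = 50176 ≡ 49
s^4 ≡ 49^2 = 2401 ≡ 14
s^8 ≡ 14^2 = 196
s^16 ≡ 196^2 = 38416 ≡ 224
s^32 ≡ 224^2 = 50176 ≡ 49
s^64 ≡ 49^2 = 2401 ≡ 14
s^128 ≡ 14^2 = 196
241 = 128 + 64 + 32 + 16 + 1, so s^241 ≡ 196·14·49·224·224 ≡ 224 (mod 341)
Since 224 equals the digest 224, verification succeeds.

passes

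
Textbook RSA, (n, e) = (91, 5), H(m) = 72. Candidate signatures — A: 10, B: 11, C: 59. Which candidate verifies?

Candidate A: Squares mod 91: 10^1≡10, 10^2≡9, 10^4≡81; 5 = 4 + 1, so 10^5 ≡ 81·10 ≡ 82 (mod 91)
Candidate B: Squares mod 91: 11^1≡11, 11^2≡30, 11^4≡81; 5 = 4 + 1, so 11^5 ≡ 81·11 ≡ 72 (mod 91)
  → matches H(m) = 72
Candidate C: Squares mod 91: 59^1≡59, 59^2≡23, 59^4≡74; 5 = 4 + 1, so 59^5 ≡ 74·59 ≡ 89 (mod 91)

B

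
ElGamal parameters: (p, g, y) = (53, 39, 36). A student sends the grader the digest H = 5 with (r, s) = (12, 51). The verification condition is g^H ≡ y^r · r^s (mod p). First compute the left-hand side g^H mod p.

Squares mod 53: 39^1≡39, 39^2≡37, 39^4≡44
5 = 4 + 1, so 39^5 ≡ 44·39 ≡ 20 (mod 53)

20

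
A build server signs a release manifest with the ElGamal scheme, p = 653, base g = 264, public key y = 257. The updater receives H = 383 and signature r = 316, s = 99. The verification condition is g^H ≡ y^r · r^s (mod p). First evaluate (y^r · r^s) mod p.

257^2 = 66049 ≡ 96
257^4 ≡ 96^2 = 9216 ≡ 74
257^8 ≡ 74^2 = 5476 ≡ 252
257^16 ≡ 252^2 = 63504 ≡ 163
257^32 ≡ 163^2 = 26569 ≡ 449
257^64 ≡ 449^2 = 201601 ≡ 477
257^128 ≡ 477^2 = 227529 ≡ 285
257^256 ≡ 285^2 = 81225 ≡ 253
316 = 256 + 32 + 16 + 8 + 4, so 257^316 ≡ 253·449·163·252·74 ≡ 316 (mod 653)
316^2 = 99856 ≡ 600
316^4 ≡ 600^2 = 360000 ≡ 197
316^8 ≡ 197^2 = 38809 ≡ 282
316^16 ≡ 282^2 = 79524 ≡ 511
316^32 ≡ 511^2 = 261121 ≡ 574
316^64 ≡ 574^2 = 329476 ≡ 364
99 = 64 + 32 + 2 + 1, so 316^99 ≡ 364·574·600·316 ≡ 357 (mod 653)
y^r · r^s ≡ 316·357 = 112812 ≡ 496 (mod 653)

496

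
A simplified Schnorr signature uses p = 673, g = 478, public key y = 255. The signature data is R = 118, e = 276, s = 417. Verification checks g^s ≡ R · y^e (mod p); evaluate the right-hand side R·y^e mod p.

118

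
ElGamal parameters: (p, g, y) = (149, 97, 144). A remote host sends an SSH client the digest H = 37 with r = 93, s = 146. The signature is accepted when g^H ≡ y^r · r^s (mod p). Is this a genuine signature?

forged

Left side g^H mod p:
Squares mod 149: 97^1≡97, 97^2≡22, 97^4≡37, 97^8≡28, 97^16≡39, 97^32≡31
37 = 32 + 4 + 1, so 97^37 ≡ 31·37·97 ≡ 105 (mod 149)
Right side y^r · r^s mod p:
Squares mod 149: 144^1≡144, 144^2≡25, 144^4≡29, 144^8≡96, 144^16≡127, 144^32≡37, 144^64≡28
93 = 64 + 16 + 8 + 4 + 1, so 144^93 ≡ 28·127·96·29·144 ≡ 68 (mod 149)
Squares mod 149: 93^1≡93, 93^2≡7, 93^4≡49, 93^8≡17, 93^16≡140, 93^32≡81, 93^64≡5, 93^128≡25
146 = 128 + 16 + 2, so 93^146 ≡ 25·140·7 ≡ 64 (mod 149)
68·64 = 4352 ≡ 31 (mod 149)
105 ≠ 31, so verification fails.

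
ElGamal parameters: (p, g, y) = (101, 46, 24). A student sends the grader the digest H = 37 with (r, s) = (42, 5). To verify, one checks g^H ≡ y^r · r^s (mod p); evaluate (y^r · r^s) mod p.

98

24^2 = 576 ≡ 71
24^4 ≡ 71^2 = 5041 ≡ 92
24^8 ≡ 92^2 = 8464 ≡ 81
24^16 ≡ 81^2 = 6561 ≡ 97
24^32 ≡ 97^2 = 9409 ≡ 16
42 = 32 + 8 + 2, so 24^42 ≡ 16·81·71 ≡ 5 (mod 101)
42^2 = 1764 ≡ 47
42^4 ≡ 47^2 = 2209 ≡ 88
5 = 4 + 1, so 42^5 ≡ 88·42 ≡ 60 (mod 101)
y^r · r^s ≡ 5·60 = 300 ≡ 98 (mod 101)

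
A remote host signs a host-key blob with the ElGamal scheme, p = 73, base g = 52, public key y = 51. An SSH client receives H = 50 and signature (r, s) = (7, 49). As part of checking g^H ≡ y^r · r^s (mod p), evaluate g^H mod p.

Squares mod 73: 52^1≡52, 52^2≡3, 52^4≡9, 52^8≡8, 52^16≡64, 52^32≡8
50 = 32 + 16 + 2, so 52^50 ≡ 8·64·3 ≡ 3 (mod 73)

3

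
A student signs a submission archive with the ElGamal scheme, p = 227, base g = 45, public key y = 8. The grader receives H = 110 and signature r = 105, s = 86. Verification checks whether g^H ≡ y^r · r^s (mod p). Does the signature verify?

does not verify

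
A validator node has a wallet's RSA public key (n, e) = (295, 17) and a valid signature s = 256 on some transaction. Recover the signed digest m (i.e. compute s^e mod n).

146

s^2 ≡ 256^2 = 65536 ≡ 46
s^4 ≡ 46^2 = 2116 ≡ 51
s^8 ≡ 51^2 = 2601 ≡ 241
s^16 ≡ 241^2 = 58081 ≡ 261
17 = 16 + 1, so s^17 ≡ 261·256 ≡ 146 (mod 295)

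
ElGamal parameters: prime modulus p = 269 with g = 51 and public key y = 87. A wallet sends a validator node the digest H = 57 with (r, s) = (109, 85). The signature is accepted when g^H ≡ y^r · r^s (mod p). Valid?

Left side g^H mod p:
Squares mod 269: 51^1≡51, 51^2≡180, 51^4≡120, 51^8≡143, 51^16≡5, 51^32≡25
57 = 32 + 16 + 8 + 1, so 51^57 ≡ 25·5·143·51 ≡ 253 (mod 269)
Right side y^r · r^s mod p:
Squares mod 269: 87^1≡87, 87^2≡37, 87^4≡24, 87^8≡38, 87^16≡99, 87^32≡117, 87^64≡239
109 = 64 + 32 + 8 + 4 + 1, so 87^109 ≡ 239·117·38·24·87 ≡ 143 (mod 269)
Squares mod 269: 109^1≡109, 109^2≡45, 109^4≡142, 109^8≡258, 109^16≡121, 109^32≡115, 109^64≡44
85 = 64 + 16 + 4 + 1, so 109^85 ≡ 44·121·142·109 ≡ 219 (mod 269)
143·219 = 31317 ≡ 113 (mod 269)
253 ≠ 113, so verification fails.

no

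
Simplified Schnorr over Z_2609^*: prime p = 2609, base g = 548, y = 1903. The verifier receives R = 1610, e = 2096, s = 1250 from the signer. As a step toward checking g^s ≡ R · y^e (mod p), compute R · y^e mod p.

Squares mod 2609: 1903^1≡1903, 1903^2≡117, 1903^4≡644, 1903^8≡2514, 1903^16≡1198, 1903^32≡254, 1903^64≡1900, 1903^128≡1753, 1903^256≡2216, 1903^512≡518, 1903^1024≡2206, 1903^2048≡651
2096 = 2048 + 32 + 16, so 1903^2096 ≡ 651·254·1198 ≡ 549 (mod 2609)
R · y^e ≡ 1610·549 = 883890 ≡ 2048 (mod 2609)

2048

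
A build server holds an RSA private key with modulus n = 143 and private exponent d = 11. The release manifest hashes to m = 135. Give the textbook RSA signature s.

m^2 ≡ 135^2 = 18225 ≡ 64
m^4 ≡ 64^2 = 4096 ≡ 92
m^8 ≡ 92^2 = 8464 ≡ 27
11 = 8 + 2 + 1, so m^11 ≡ 27·64·135 ≡ 47 (mod 143)

47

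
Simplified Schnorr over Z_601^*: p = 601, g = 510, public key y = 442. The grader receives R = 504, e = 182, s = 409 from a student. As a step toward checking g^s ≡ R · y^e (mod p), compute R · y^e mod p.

442^2 = 195364 ≡ 39
442^4 ≡ 39^2 = 1521 ≡ 319
442^8 ≡ 319^2 = 101761 ≡ 192
442^16 ≡ 192^2 = 36864 ≡ 203
442^32 ≡ 203^2 = 41209 ≡ 341
442^64 ≡ 341^2 = 116281 ≡ 288
442^128 ≡ 288^2 = 82944 ≡ 6
182 = 128 + 32 + 16 + 4 + 2, so 442^182 ≡ 6·341·203·319·39 ≡ 555 (mod 601)
R · y^e ≡ 504·555 = 279720 ≡ 255 (mod 601)

255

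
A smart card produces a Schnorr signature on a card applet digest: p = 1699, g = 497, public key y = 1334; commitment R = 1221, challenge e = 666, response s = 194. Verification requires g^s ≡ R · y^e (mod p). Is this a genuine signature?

g^s mod p:
497^2 = 247009 ≡ 654
497^4 ≡ 654^2 = 427716 ≡ 1267
497^8 ≡ 1267^2 = 1605289 ≡ 1433
497^16 ≡ 1433^2 = 2053489 ≡ 1097
497^32 ≡ 1097^2 = 1203409 ≡ 517
497^64 ≡ 517^2 = 267289 ≡ 546
497^128 ≡ 546^2 = 298116 ≡ 791
194 = 128 + 64 + 2, so 497^194 ≡ 791·546·654 ≡ 1490 (mod 1699)
R · y^e mod p:
1334^2 = 1779556 ≡ 703
1334^4 ≡ 703^2 = 494209 ≡ 1499
1334^8 ≡ 1499^2 = 2247001 ≡ 923
1334^16 ≡ 923^2 = 851929 ≡ 730
1334^32 ≡ 730^2 = 532900 ≡ 1113
1334^64 ≡ 1113^2 = 1238769 ≡ 198
1334^128 ≡ 198^2 = 39204 ≡ 127
1334^256 ≡ 127^2 = 16129 ≡ 838
1334^512 ≡ 838^2 = 702244 ≡ 557
666 = 512 + 128 + 16 + 8 + 2, so 1334^666 ≡ 557·127·730·923·703 ≡ 658 (mod 1699)
1221·658 = 803418 ≡ 1490 (mod 1699)
1490 ≡ 1490 (mod 1699); signature holds.

genuine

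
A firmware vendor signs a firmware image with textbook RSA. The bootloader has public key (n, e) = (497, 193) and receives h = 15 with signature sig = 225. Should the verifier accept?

sig^193 mod 497 = 15
15 = h, so the signature checks out.

accept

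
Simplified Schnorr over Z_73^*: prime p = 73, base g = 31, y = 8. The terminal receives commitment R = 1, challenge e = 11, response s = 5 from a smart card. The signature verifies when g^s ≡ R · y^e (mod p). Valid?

g^s mod p:
31^2 = 961 ≡ 12
31^4 ≡ 12^2 = 144 ≡ 71
5 = 4 + 1, so 31^5 ≡ 71·31 ≡ 11 (mod 73)
R · y^e mod p:
8^2 = 64
8^4 ≡ 64^2 = 4096 ≡ 8
8^8 ≡ 8^2 = 64
11 = 8 + 2 + 1, so 8^11 ≡ 64·64·8 ≡ 64 (mod 73)
1·64 = 64 ≡ 64 (mod 73)
11 ≠ 64; the check fails.

no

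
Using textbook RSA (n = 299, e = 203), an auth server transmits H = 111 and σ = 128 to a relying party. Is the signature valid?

invalid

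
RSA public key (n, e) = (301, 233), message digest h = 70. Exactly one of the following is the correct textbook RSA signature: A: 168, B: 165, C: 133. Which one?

A

Candidate A: Squares mod 301: 168^1≡168, 168^2≡231, 168^4≡84, 168^8≡133, 168^16≡231, 168^32≡84, 168^64≡133, 168^128≡231; 233 = 128 + 64 + 32 + 8 + 1, so 168^233 ≡ 231·133·84·133·168 ≡ 70 (mod 301)
  → matches h = 70
Candidate B: Squares mod 301: 165^1≡165, 165^2≡135, 165^4≡165, 165^8≡135, 165^16≡165, 165^32≡135, 165^64≡165, 165^128≡135; 233 = 128 + 64 + 32 + 8 + 1, so 165^233 ≡ 135·165·135·135·165 ≡ 135 (mod 301)
Candidate C: Squares mod 301: 133^1≡133, 133^2≡231, 133^4≡84, 133^8≡133, 133^16≡231, 133^32≡84, 133^64≡133, 133^128≡231; 233 = 128 + 64 + 32 + 8 + 1, so 133^233 ≡ 231·133·84·133·133 ≡ 231 (mod 301)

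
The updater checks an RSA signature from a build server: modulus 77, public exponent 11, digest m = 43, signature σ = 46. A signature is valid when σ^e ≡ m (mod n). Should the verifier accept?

reject

σ^2 ≡ 46^2 = 2116 ≡ 37
σ^4 ≡ 37^2 = 1369 ≡ 60
σ^8 ≡ 60^2 = 3600 ≡ 58
11 = 8 + 2 + 1, so σ^11 ≡ 58·37·46 ≡ 2 (mod 77)
2 ≠ 43, so verification fails.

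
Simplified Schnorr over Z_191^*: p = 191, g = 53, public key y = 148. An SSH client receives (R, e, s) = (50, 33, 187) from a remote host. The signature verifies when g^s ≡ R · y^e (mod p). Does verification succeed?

fails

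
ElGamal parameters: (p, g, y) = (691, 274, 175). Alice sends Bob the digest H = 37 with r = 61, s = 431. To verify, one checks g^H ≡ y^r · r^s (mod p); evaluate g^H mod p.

316

274^2 = 75076 ≡ 448
274^4 ≡ 448^2 = 200704 ≡ 314
274^8 ≡ 314^2 = 98596 ≡ 474
274^16 ≡ 474^2 = 224676 ≡ 101
274^32 ≡ 101^2 = 10201 ≡ 527
37 = 32 + 4 + 1, so 274^37 ≡ 527·314·274 ≡ 316 (mod 691)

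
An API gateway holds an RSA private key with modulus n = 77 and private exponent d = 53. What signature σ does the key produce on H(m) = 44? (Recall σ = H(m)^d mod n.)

(H(m))^53 mod 77 = 11

11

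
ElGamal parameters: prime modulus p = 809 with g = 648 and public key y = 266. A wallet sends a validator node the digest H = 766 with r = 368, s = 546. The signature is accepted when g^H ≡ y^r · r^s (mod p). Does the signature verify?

verifies

Left side g^H mod p:
648^766 mod 809 = 705
Right side y^r · r^s mod p:
266^368 mod 809 = 805
368^546 mod 809 = 26
805·26 = 20930 ≡ 705 (mod 809)
705 ≡ 705 (mod 809), so the signature is genuine.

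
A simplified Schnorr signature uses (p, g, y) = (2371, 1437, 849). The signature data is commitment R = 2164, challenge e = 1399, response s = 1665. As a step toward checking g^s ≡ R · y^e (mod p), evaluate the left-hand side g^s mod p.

282

1437^2 = 2064969 ≡ 2199
1437^4 ≡ 2199^2 = 4835601 ≡ 1132
1437^8 ≡ 1132^2 = 1281424 ≡ 1084
1437^16 ≡ 1084^2 = 1175056 ≡ 1411
1437^32 ≡ 1411^2 = 1990921 ≡ 1652
1437^64 ≡ 1652^2 = 2729104 ≡ 83
1437^128 ≡ 83^2 = 6889 ≡ 2147
1437^256 ≡ 2147^2 = 4609609 ≡ 385
1437^512 ≡ 385^2 = 148225 ≡ 1223
1437^1024 ≡ 1223^2 = 1495729 ≡ 1999
1665 = 1024 + 512 + 128 + 1, so 1437^1665 ≡ 1999·1223·2147·1437 ≡ 282 (mod 2371)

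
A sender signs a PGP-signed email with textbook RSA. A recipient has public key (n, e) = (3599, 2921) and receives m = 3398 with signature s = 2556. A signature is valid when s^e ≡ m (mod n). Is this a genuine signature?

forged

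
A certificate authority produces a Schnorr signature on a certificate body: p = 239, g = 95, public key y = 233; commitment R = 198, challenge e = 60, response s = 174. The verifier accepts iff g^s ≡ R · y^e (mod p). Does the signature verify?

g^s mod p:
Squares mod 239: 95^1≡95, 95^2≡182, 95^4≡142, 95^8≡88, 95^16≡96, 95^32≡134, 95^64≡31, 95^128≡5
174 = 128 + 32 + 8 + 4 + 2, so 95^174 ≡ 5·134·88·142·182 ≡ 54 (mod 239)
R · y^e mod p:
Squares mod 239: 233^1≡233, 233^2≡36, 233^4≡101, 233^8≡163, 233^16≡40, 233^32≡166
60 = 32 + 16 + 8 + 4, so 233^60 ≡ 166·40·163·101 ≡ 22 (mod 239)
198·22 = 4356 ≡ 54 (mod 239)
54 ≡ 54 (mod 239); signature holds.

verifies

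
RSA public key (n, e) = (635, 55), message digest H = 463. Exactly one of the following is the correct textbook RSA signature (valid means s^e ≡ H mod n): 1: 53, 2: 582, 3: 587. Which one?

2

Candidate 1: Squares mod 635: 53^1≡53, 53^2≡269, 53^4≡606, 53^8≡206, 53^16≡526, 53^32≡451; 55 = 32 + 16 + 4 + 2 + 1, so 53^55 ≡ 451·526·606·269·53 ≡ 172 (mod 635)
Candidate 2: Squares mod 635: 582^1≡582, 582^2≡269, 582^4≡606, 582^8≡206, 582^16≡526, 582^32≡451; 55 = 32 + 16 + 4 + 2 + 1, so 582^55 ≡ 451·526·606·269·582 ≡ 463 (mod 635)
  → matches H = 463
Candidate 3: Squares mod 635: 587^1≡587, 587^2≡399, 587^4≡451, 587^8≡201, 587^16≡396, 587^32≡606; 55 = 32 + 16 + 4 + 2 + 1, so 587^55 ≡ 606·396·451·399·587 ≡ 623 (mod 635)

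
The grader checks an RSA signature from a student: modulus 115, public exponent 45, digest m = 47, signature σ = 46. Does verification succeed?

Squares mod 115: σ^1≡46, σ^2≡46, σ^4≡46, σ^8≡46, σ^16≡46, σ^32≡46
45 = 32 + 8 + 4 + 1, so σ^45 ≡ 46·46·46·46 ≡ 46 (mod 115)
σ^45 mod 115 = 46, but m = 47.

fails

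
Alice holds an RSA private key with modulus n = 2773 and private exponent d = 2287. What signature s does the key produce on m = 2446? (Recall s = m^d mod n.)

1494

m^2287 mod 2773 = 1494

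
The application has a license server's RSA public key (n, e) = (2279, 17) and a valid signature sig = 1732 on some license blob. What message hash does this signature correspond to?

sig^2 ≡ 1732^2 = 2999824 ≡ 660
sig^4 ≡ 660^2 = 435600 ≡ 311
sig^8 ≡ 311^2 = 96721 ≡ 1003
sig^16 ≡ 1003^2 = 1006009 ≡ 970
17 = 16 + 1, so sig^17 ≡ 970·1732 ≡ 417 (mod 2279)

417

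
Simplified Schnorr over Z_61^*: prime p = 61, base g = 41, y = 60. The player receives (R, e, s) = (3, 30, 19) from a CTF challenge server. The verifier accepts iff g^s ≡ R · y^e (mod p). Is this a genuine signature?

g^s mod p:
41^19 mod 61 = 3
R · y^e mod p:
60^30 mod 61 = 1
3·1 = 3 ≡ 3 (mod 61)
3 ≡ 3 (mod 61); signature holds.

genuine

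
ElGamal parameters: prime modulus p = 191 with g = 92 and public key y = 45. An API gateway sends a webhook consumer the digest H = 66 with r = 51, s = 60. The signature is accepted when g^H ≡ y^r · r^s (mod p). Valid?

Left side g^H mod p:
92^2 = 8464 ≡ 60
92^4 ≡ 60^2 = 3600 ≡ 162
92^8 ≡ 162^2 = 26244 ≡ 77
92^16 ≡ 77^2 = 5929 ≡ 8
92^32 ≡ 8^2 = 64
92^64 ≡ 64^2 = 4096 ≡ 85
66 = 64 + 2, so 92^66 ≡ 85·60 ≡ 134 (mod 191)
Right side y^r · r^s mod p:
45^2 = 2025 ≡ 115
45^4 ≡ 115^2 = 13225 ≡ 46
45^8 ≡ 46^2 = 2116 ≡ 15
45^16 ≡ 15^2 = 225 ≡ 34
45^32 ≡ 34^2 = 1156 ≡ 10
51 = 32 + 16 + 2 + 1, so 45^51 ≡ 10·34·115·45 ≡ 8 (mod 191)
51^2 = 2601 ≡ 118
51^4 ≡ 118^2 = 13924 ≡ 172
51^8 ≡ 172^2 = 29584 ≡ 170
51^16 ≡ 170^2 = 28900 ≡ 59
51^32 ≡ 59^2 = 3481 ≡ 43
60 = 32 + 16 + 8 + 4, so 51^60 ≡ 43·59·170·172 ≡ 154 (mod 191)
8·154 = 1232 ≡ 86 (mod 191)
134 ≠ 86, so verification fails.

no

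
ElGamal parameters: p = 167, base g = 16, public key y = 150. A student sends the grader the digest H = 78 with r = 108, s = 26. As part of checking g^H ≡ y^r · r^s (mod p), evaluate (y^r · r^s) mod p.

150^2 = 22500 ≡ 122
150^4 ≡ 122^2 = 14884 ≡ 21
150^8 ≡ 21^2 = 441 ≡ 107
150^16 ≡ 107^2 = 11449 ≡ 93
150^32 ≡ 93^2 = 8649 ≡ 132
150^64 ≡ 132^2 = 17424 ≡ 56
108 = 64 + 32 + 8 + 4, so 150^108 ≡ 56·132·107·21 ≡ 4 (mod 167)
108^2 = 11664 ≡ 141
108^4 ≡ 141^2 = 19881 ≡ 8
108^8 ≡ 8^2 = 64
108^16 ≡ 64^2 = 4096 ≡ 88
26 = 16 + 8 + 2, so 108^26 ≡ 88·64·141 ≡ 27 (mod 167)
y^r · r^s ≡ 4·27 = 108 ≡ 108 (mod 167)

108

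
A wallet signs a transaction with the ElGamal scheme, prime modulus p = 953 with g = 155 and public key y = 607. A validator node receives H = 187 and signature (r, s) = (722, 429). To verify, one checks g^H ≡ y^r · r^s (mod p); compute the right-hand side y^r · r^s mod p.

528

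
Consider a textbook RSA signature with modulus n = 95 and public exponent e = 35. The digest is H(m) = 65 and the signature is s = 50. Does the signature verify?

s^2 ≡ 50^2 = 2500 ≡ 30
s^4 ≡ 30^2 = 900 ≡ 45
s^8 ≡ 45^2 = 2025 ≡ 30
s^16 ≡ 30^2 = 900 ≡ 45
s^32 ≡ 45^2 = 2025 ≡ 30
35 = 32 + 2 + 1, so s^35 ≡ 30·30·50 ≡ 65 (mod 95)
s^35 mod 95 = 65 matches H(m).

verifies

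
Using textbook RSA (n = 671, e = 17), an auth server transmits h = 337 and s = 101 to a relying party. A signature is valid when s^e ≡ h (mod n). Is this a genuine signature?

genuine

s^2 ≡ 101^2 = 10201 ≡ 136
s^4 ≡ 136^2 = 18496 ≡ 379
s^8 ≡ 379^2 = 143641 ≡ 47
s^16 ≡ 47^2 = 2209 ≡ 196
17 = 16 + 1, so s^17 ≡ 196·101 ≡ 337 (mod 671)
Since 337 equals the digest 337, verification succeeds.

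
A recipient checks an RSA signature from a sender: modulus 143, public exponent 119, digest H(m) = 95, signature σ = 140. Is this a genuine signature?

genuine

Squares mod 143: σ^1≡140, σ^2≡9, σ^4≡81, σ^8≡126, σ^16≡3, σ^32≡9, σ^64≡81
119 = 64 + 32 + 16 + 4 + 2 + 1, so σ^119 ≡ 81·9·3·81·9·140 ≡ 95 (mod 143)
σ^119 mod 143 = 95 matches H(m).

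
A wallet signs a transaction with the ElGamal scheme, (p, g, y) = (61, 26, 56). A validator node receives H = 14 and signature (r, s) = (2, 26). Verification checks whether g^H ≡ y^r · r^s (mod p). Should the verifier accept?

Left side g^H mod p:
26^2 = 676 ≡ 5
26^4 ≡ 5^2 = 25
26^8 ≡ 25^2 = 625 ≡ 15
14 = 8 + 4 + 2, so 26^14 ≡ 15·25·5 ≡ 45 (mod 61)
Right side y^r · r^s mod p:
56^2 = 3136 ≡ 25
2^2 = 4
2^4 ≡ 4^2 = 16
2^8 ≡ 16^2 = 256 ≡ 12
2^16 ≡ 12^2 = 144 ≡ 22
26 = 16 + 8 + 2, so 2^26 ≡ 22·12·4 ≡ 19 (mod 61)
25·19 = 475 ≡ 48 (mod 61)
45 ≠ 48, so verification fails.

reject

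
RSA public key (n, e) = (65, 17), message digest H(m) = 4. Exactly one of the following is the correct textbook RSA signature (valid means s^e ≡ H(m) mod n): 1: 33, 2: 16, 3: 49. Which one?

Candidate 1: 33^17 mod 65 = 63
Candidate 2: 16^17 mod 65 = 61
Candidate 3: 49^17 mod 65 = 4
  → matches H(m) = 4

3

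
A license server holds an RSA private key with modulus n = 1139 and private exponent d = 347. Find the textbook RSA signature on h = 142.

362

h^2 ≡ 142^2 = 20164 ≡ 801
h^4 ≡ 801^2 = 641601 ≡ 344
h^8 ≡ 344^2 = 118336 ≡ 1019
h^16 ≡ 1019^2 = 1038361 ≡ 732
h^32 ≡ 732^2 = 535824 ≡ 494
h^64 ≡ 494^2 = 244036 ≡ 290
h^128 ≡ 290^2 = 84100 ≡ 953
h^256 ≡ 953^2 = 908209 ≡ 426
347 = 256 + 64 + 16 + 8 + 2 + 1, so h^347 ≡ 426·290·732·1019·801·142 ≡ 362 (mod 1139)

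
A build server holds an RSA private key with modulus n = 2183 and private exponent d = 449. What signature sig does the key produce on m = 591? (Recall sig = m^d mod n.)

m^449 mod 2183 = 591

591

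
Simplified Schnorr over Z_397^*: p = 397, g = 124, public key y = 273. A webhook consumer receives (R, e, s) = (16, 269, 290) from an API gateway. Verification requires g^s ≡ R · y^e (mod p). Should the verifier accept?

accept

g^s mod p:
Squares mod 397: 124^1≡124, 124^2≡290, 124^4≡333, 124^8≡126, 124^16≡393, 124^32≡16, 124^64≡256, 124^128≡31, 124^256≡167
290 = 256 + 32 + 2, so 124^290 ≡ 167·16·290 ≡ 333 (mod 397)
R · y^e mod p:
Squares mod 397: 273^1≡273, 273^2≡290, 273^4≡333, 273^8≡126, 273^16≡393, 273^32≡16, 273^64≡256, 273^128≡31, 273^256≡167
269 = 256 + 8 + 4 + 1, so 273^269 ≡ 167·126·333·273 ≡ 393 (mod 397)
16·393 = 6288 ≡ 333 (mod 397)
333 ≡ 333 (mod 397); signature holds.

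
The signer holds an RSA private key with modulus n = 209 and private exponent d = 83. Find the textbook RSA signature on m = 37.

75

Squares mod 209: m^1≡37, m^2≡115, m^4≡58, m^8≡20, m^16≡191, m^32≡115, m^64≡58
83 = 64 + 16 + 2 + 1, so m^83 ≡ 58·191·115·37 ≡ 75 (mod 209)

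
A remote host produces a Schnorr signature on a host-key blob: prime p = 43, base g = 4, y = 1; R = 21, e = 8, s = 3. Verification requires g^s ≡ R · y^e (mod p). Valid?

yes

g^s mod p:
4^2 = 16
3 = 2 + 1, so 4^3 ≡ 16·4 ≡ 21 (mod 43)
R · y^e mod p:
1^2 = 1
1^4 ≡ 1^2 = 1
1^8 ≡ 1^2 = 1
21·1 = 21 ≡ 21 (mod 43)
21 ≡ 21 (mod 43); signature holds.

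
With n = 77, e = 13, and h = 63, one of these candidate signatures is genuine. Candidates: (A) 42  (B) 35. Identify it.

Candidate A: Squares mod 77: 42^1≡42, 42^2≡70, 42^4≡49, 42^8≡14; 13 = 8 + 4 + 1, so 42^13 ≡ 14·49·42 ≡ 14 (mod 77)
Candidate B: Squares mod 77: 35^1≡35, 35^2≡70, 35^4≡49, 35^8≡14; 13 = 8 + 4 + 1, so 35^13 ≡ 14·49·35 ≡ 63 (mod 77)
  → matches h = 63

B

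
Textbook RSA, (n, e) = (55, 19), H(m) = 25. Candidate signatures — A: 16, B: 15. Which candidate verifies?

B

Candidate A: 16^2 = 256 ≡ 36; 16^4 ≡ 36^2 = 1296 ≡ 31; 16^8 ≡ 31^2 = 961 ≡ 26; 16^16 ≡ 26^2 = 676 ≡ 16; 19 = 16 + 2 + 1, so 16^19 ≡ 16·36·16 ≡ 31 (mod 55)
Candidate B: 15^2 = 225 ≡ 5; 15^4 ≡ 5^2 = 25; 15^8 ≡ 25^2 = 625 ≡ 20; 15^16 ≡ 20^2 = 400 ≡ 15; 19 = 16 + 2 + 1, so 15^19 ≡ 15·5·15 ≡ 25 (mod 55)
  → matches H(m) = 25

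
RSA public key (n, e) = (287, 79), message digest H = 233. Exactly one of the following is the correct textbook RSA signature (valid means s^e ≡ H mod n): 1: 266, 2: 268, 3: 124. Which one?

2

Candidate 1: Squares mod 287: 266^1≡266, 266^2≡154, 266^4≡182, 266^8≡119, 266^16≡98, 266^32≡133, 266^64≡182; 79 = 64 + 8 + 4 + 2 + 1, so 266^79 ≡ 182·119·182·154·266 ≡ 203 (mod 287)
Candidate 2: Squares mod 287: 268^1≡268, 268^2≡74, 268^4≡23, 268^8≡242, 268^16≡16, 268^32≡256, 268^64≡100; 79 = 64 + 8 + 4 + 2 + 1, so 268^79 ≡ 100·242·23·74·268 ≡ 233 (mod 287)
  → matches H = 233
Candidate 3: Squares mod 287: 124^1≡124, 124^2≡165, 124^4≡247, 124^8≡165, 124^16≡247, 124^32≡165, 124^64≡247; 79 = 64 + 8 + 4 + 2 + 1, so 124^79 ≡ 247·165·247·165·124 ≡ 124 (mod 287)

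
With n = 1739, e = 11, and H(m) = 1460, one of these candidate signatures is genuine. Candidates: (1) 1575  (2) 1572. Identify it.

Candidate 1: 1575^11 mod 1739 = 336
Candidate 2: 1572^11 mod 1739 = 1460
  → matches H(m) = 1460

2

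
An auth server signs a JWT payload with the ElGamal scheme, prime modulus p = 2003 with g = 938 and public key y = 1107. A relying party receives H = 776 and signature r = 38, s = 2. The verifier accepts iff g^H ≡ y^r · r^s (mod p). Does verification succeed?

passes

Left side g^H mod p:
938^2 = 879844 ≡ 527
938^4 ≡ 527^2 = 277729 ≡ 1315
938^8 ≡ 1315^2 = 1729225 ≡ 636
938^16 ≡ 636^2 = 404496 ≡ 1893
938^32 ≡ 1893^2 = 3583449 ≡ 82
938^64 ≡ 82^2 = 6724 ≡ 715
938^128 ≡ 715^2 = 511225 ≡ 460
938^256 ≡ 460^2 = 211600 ≡ 1285
938^512 ≡ 1285^2 = 1651225 ≡ 753
776 = 512 + 256 + 8, so 938^776 ≡ 753·1285·636 ≡ 1069 (mod 2003)
Right side y^r · r^s mod p:
1107^2 = 1225449 ≡ 1616
1107^4 ≡ 1616^2 = 2611456 ≡ 1547
1107^8 ≡ 1547^2 = 2393209 ≡ 1627
1107^16 ≡ 1627^2 = 2647129 ≡ 1166
1107^32 ≡ 1166^2 = 1359556 ≡ 1522
38 = 32 + 4 + 2, so 1107^38 ≡ 1522·1547·1616 ≡ 102 (mod 2003)
38^2 = 1444
102·1444 = 147288 ≡ 1069 (mod 2003)
1069 ≡ 1069 (mod 2003), so the signature is genuine.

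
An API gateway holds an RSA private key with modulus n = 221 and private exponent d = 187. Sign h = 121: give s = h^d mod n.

212

Squares mod 221: h^1≡121, h^2≡55, h^4≡152, h^8≡120, h^16≡35, h^32≡120, h^64≡35, h^128≡120
187 = 128 + 32 + 16 + 8 + 2 + 1, so h^187 ≡ 120·120·35·120·55·121 ≡ 212 (mod 221)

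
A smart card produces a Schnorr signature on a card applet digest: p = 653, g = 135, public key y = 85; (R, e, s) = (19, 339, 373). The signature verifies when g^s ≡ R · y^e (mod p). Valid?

g^s mod p:
135^373 mod 653 = 539
R · y^e mod p:
85^339 mod 653 = 124
19·124 = 2356 ≡ 397 (mod 653)
539 ≠ 397; the check fails.

no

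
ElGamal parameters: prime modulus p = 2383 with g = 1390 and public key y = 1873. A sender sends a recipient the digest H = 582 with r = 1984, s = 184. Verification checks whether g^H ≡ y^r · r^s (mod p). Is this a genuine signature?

Left side g^H mod p:
1390^2 = 1932100 ≡ 1870
1390^4 ≡ 1870^2 = 3496900 ≡ 1039
1390^8 ≡ 1039^2 = 1079521 ≡ 22
1390^16 ≡ 22^2 = 484
1390^32 ≡ 484^2 = 234256 ≡ 722
1390^64 ≡ 722^2 = 521284 ≡ 1790
1390^128 ≡ 1790^2 = 3204100 ≡ 1348
1390^256 ≡ 1348^2 = 1817104 ≡ 1258
1390^512 ≡ 1258^2 = 1582564 ≡ 252
582 = 512 + 64 + 4 + 2, so 1390^582 ≡ 252·1790·1039·1870 ≡ 681 (mod 2383)
Right side y^r · r^s mod p:
1873^2 = 3508129 ≡ 353
1873^4 ≡ 353^2 = 124609 ≡ 693
1873^8 ≡ 693^2 = 480249 ≡ 1266
1873^16 ≡ 1266^2 = 1602756 ≡ 1380
1873^32 ≡ 1380^2 = 1904400 ≡ 383
1873^64 ≡ 383^2 = 146689 ≡ 1326
1873^128 ≡ 1326^2 = 1758276 ≡ 2005
1873^256 ≡ 2005^2 = 4020025 ≡ 2287
1873^512 ≡ 2287^2 = 5230369 ≡ 2067
1873^1024 ≡ 2067^2 = 4272489 ≡ 2153
1984 = 1024 + 512 + 256 + 128 + 64, so 1873^1984 ≡ 2153·2067·2287·2005·1326 ≡ 1855 (mod 2383)
1984^2 = 3936256 ≡ 1923
1984^4 ≡ 1923^2 = 3697929 ≡ 1896
1984^8 ≡ 1896^2 = 3594816 ≡ 1252
1984^16 ≡ 1252^2 = 1567504 ≡ 1873
1984^32 ≡ 1873^2 = 3508129 ≡ 353
1984^64 ≡ 353^2 = 124609 ≡ 693
1984^128 ≡ 693^2 = 480249 ≡ 1266
184 = 128 + 32 + 16 + 8, so 1984^184 ≡ 1266·353·1873·1252 ≡ 1070 (mod 2383)
1855·1070 = 1984850 ≡ 2194 (mod 2383)
681 ≠ 2194, so verification fails.

forged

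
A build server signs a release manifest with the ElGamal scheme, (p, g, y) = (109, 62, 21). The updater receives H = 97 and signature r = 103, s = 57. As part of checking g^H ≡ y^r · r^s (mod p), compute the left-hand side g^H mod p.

62^2 = 3844 ≡ 29
62^4 ≡ 29^2 = 841 ≡ 78
62^8 ≡ 78^2 = 6084 ≡ 89
62^16 ≡ 89^2 = 7921 ≡ 73
62^32 ≡ 73^2 = 5329 ≡ 97
62^64 ≡ 97^2 = 9409 ≡ 35
97 = 64 + 32 + 1, so 62^97 ≡ 35·97·62 ≡ 11 (mod 109)

11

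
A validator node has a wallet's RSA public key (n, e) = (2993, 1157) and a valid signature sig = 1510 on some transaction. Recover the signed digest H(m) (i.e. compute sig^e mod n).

Squares mod 2993: sig^1≡1510, sig^2≡2427, sig^4≡105, sig^8≡2046, sig^16≡1902, sig^32≡2060, sig^64≡2519, sig^128≡201, sig^256≡1492, sig^512≡2265, sig^1024≡223
1157 = 1024 + 128 + 4 + 1, so sig^1157 ≡ 223·201·105·1510 ≡ 2695 (mod 2993)

2695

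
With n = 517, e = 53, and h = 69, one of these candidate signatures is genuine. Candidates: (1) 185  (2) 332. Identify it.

1

Candidate 1: Squares mod 517: 185^1≡185, 185^2≡103, 185^4≡269, 185^8≡498, 185^16≡361, 185^32≡37; 53 = 32 + 16 + 4 + 1, so 185^53 ≡ 37·361·269·185 ≡ 69 (mod 517)
  → matches h = 69
Candidate 2: Squares mod 517: 332^1≡332, 332^2≡103, 332^4≡269, 332^8≡498, 332^16≡361, 332^32≡37; 53 = 32 + 16 + 4 + 1, so 332^53 ≡ 37·361·269·332 ≡ 448 (mod 517)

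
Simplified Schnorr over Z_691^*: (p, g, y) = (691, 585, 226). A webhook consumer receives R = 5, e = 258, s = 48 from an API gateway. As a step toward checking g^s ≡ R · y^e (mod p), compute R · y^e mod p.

531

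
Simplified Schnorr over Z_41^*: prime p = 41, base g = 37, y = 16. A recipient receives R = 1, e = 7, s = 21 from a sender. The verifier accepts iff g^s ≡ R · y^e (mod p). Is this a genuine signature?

forged

g^s mod p:
37^21 mod 41 = 37
R · y^e mod p:
16^7 mod 41 = 10
1·10 = 10 ≡ 10 (mod 41)
37 ≠ 10; the check fails.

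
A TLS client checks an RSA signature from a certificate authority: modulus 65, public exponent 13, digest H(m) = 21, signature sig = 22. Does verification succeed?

sig^13 mod 65 = 22
22 ≠ 21, so verification fails.

fails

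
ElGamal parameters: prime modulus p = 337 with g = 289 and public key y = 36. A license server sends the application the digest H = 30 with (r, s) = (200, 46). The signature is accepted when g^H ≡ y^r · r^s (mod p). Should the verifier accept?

Left side g^H mod p:
Squares mod 337: 289^1≡289, 289^2≡282, 289^4≡329, 289^8≡64, 289^16≡52
30 = 16 + 8 + 4 + 2, so 289^30 ≡ 52·64·329·282 ≡ 55 (mod 337)
Right side y^r · r^s mod p:
Squares mod 337: 36^1≡36, 36^2≡285, 36^4≡8, 36^8≡64, 36^16≡52, 36^32≡8, 36^64≡64, 36^128≡52
200 = 128 + 64 + 8, so 36^200 ≡ 52·64·64 ≡ 8 (mod 337)
Squares mod 337: 200^1≡200, 200^2≡234, 200^4≡162, 200^8≡295, 200^16≡79, 200^32≡175
46 = 32 + 8 + 4 + 2, so 200^46 ≡ 175·295·162·234 ≡ 49 (mod 337)
8·49 = 392 ≡ 55 (mod 337)
55 ≡ 55 (mod 337), so the signature is genuine.

accept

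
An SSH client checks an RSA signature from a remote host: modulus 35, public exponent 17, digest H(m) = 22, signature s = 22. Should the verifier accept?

accept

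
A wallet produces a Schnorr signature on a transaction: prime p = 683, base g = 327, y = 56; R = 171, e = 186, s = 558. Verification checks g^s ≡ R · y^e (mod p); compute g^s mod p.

Squares mod 683: 327^1≡327, 327^2≡381, 327^4≡365, 327^8≡40, 327^16≡234, 327^32≡116, 327^64≡479, 327^128≡636, 327^256≡160, 327^512≡329
558 = 512 + 32 + 8 + 4 + 2, so 327^558 ≡ 329·116·40·365·381 ≡ 341 (mod 683)

341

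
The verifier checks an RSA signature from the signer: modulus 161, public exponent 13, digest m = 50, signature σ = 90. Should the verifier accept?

Squares mod 161: σ^1≡90, σ^2≡50, σ^4≡85, σ^8≡141
13 = 8 + 4 + 1, so σ^13 ≡ 141·85·90 ≡ 111 (mod 161)
111 ≠ 50, so verification fails.

reject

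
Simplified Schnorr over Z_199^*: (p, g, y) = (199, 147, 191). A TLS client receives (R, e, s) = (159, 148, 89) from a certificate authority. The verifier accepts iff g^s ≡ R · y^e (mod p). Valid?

g^s mod p:
Squares mod 199: 147^1≡147, 147^2≡117, 147^4≡157, 147^8≡172, 147^16≡132, 147^32≡111, 147^64≡182
89 = 64 + 16 + 8 + 1, so 147^89 ≡ 182·132·172·147 ≡ 191 (mod 199)
R · y^e mod p:
Squares mod 199: 191^1≡191, 191^2≡64, 191^4≡116, 191^8≡123, 191^16≡5, 191^32≡25, 191^64≡28, 191^128≡187
148 = 128 + 16 + 4, so 191^148 ≡ 187·5·116 ≡ 5 (mod 199)
159·5 = 795 ≡ 198 (mod 199)
191 ≠ 198; the check fails.

no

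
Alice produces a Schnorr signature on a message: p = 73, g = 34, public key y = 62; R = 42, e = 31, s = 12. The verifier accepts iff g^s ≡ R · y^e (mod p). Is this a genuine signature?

genuine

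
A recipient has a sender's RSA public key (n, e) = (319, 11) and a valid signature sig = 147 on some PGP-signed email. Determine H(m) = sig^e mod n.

279

sig^11 mod 319 = 279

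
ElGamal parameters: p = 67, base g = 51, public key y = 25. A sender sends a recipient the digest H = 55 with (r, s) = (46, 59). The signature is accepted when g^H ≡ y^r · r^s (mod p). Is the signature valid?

valid

Left side g^H mod p:
51^2 = 2601 ≡ 55
51^4 ≡ 55^2 = 3025 ≡ 10
51^8 ≡ 10^2 = 100 ≡ 33
51^16 ≡ 33^2 = 1089 ≡ 17
51^32 ≡ 17^2 = 289 ≡ 21
55 = 32 + 16 + 4 + 2 + 1, so 51^55 ≡ 21·17·10·55·51 ≡ 30 (mod 67)
Right side y^r · r^s mod p:
25^2 = 625 ≡ 22
25^4 ≡ 22^2 = 484 ≡ 15
25^8 ≡ 15^2 = 225 ≡ 24
25^16 ≡ 24^2 = 576 ≡ 40
25^32 ≡ 40^2 = 1600 ≡ 59
46 = 32 + 8 + 4 + 2, so 25^46 ≡ 59·24·15·22 ≡ 22 (mod 67)
46^2 = 2116 ≡ 39
46^4 ≡ 39^2 = 1521 ≡ 47
46^8 ≡ 47^2 = 2209 ≡ 65
46^16 ≡ 65^2 = 4225 ≡ 4
46^32 ≡ 4^2 = 16
59 = 32 + 16 + 8 + 2 + 1, so 46^59 ≡ 16·4·65·39·46 ≡ 44 (mod 67)
22·44 = 968 ≡ 30 (mod 67)
30 ≡ 30 (mod 67), so the signature is genuine.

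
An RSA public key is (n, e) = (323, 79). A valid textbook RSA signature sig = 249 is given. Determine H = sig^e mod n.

Squares mod 323: sig^1≡249, sig^2≡308, sig^4≡225, sig^8≡237, sig^16≡290, sig^32≡120, sig^64≡188
79 = 64 + 8 + 4 + 2 + 1, so sig^79 ≡ 188·237·225·308·249 ≡ 14 (mod 323)

14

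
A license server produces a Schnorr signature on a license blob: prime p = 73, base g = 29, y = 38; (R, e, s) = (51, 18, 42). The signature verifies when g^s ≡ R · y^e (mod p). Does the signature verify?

does not verify

g^s mod p:
29^2 = 841 ≡ 38
29^4 ≡ 38^2 = 1444 ≡ 57
29^8 ≡ 57^2 = 3249 ≡ 37
29^16 ≡ 37^2 = 1369 ≡ 55
29^32 ≡ 55^2 = 3025 ≡ 32
42 = 32 + 8 + 2, so 29^42 ≡ 32·37·38 ≡ 24 (mod 73)
R · y^e mod p:
38^2 = 1444 ≡ 57
38^4 ≡ 57^2 = 3249 ≡ 37
38^8 ≡ 37^2 = 1369 ≡ 55
38^16 ≡ 55^2 = 3025 ≡ 32
18 = 16 + 2, so 38^18 ≡ 32·57 ≡ 72 (mod 73)
51·72 = 3672 ≡ 22 (mod 73)
24 ≠ 22; the check fails.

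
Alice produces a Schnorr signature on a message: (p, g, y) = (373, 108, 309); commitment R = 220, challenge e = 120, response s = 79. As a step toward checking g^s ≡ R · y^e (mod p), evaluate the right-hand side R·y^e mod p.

73

309^2 = 95481 ≡ 366
309^4 ≡ 366^2 = 133956 ≡ 49
309^8 ≡ 49^2 = 2401 ≡ 163
309^16 ≡ 163^2 = 26569 ≡ 86
309^32 ≡ 86^2 = 7396 ≡ 309
309^64 ≡ 309^2 = 95481 ≡ 366
120 = 64 + 32 + 16 + 8, so 309^120 ≡ 366·309·86·163 ≡ 236 (mod 373)
R · y^e ≡ 220·236 = 51920 ≡ 73 (mod 373)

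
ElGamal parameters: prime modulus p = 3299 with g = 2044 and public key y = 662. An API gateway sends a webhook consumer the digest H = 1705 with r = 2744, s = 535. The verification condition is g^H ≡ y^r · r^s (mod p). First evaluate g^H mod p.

Squares mod 3299: 2044^1≡2044, 2044^2≡1402, 2044^4≡2699, 2044^8≡409, 2044^16≡2331, 2044^32≡108, 2044^64≡1767, 2044^128≡1435, 2044^256≡649, 2044^512≡2228, 2044^1024≡2288
1705 = 1024 + 512 + 128 + 32 + 8 + 1, so 2044^1705 ≡ 2288·2228·1435·108·409·2044 ≡ 3142 (mod 3299)

3142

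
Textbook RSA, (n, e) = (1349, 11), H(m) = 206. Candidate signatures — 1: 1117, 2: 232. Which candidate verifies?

Candidate 1: 1117^2 = 1247689 ≡ 1213; 1117^4 ≡ 1213^2 = 1471369 ≡ 959; 1117^8 ≡ 959^2 = 919681 ≡ 1012; 11 = 8 + 2 + 1, so 1117^11 ≡ 1012·1213·1117 ≡ 1143 (mod 1349)
Candidate 2: 232^2 = 53824 ≡ 1213; 232^4 ≡ 1213^2 = 1471369 ≡ 959; 232^8 ≡ 959^2 = 919681 ≡ 1012; 11 = 8 + 2 + 1, so 232^11 ≡ 1012·1213·232 ≡ 206 (mod 1349)
  → matches H(m) = 206

2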